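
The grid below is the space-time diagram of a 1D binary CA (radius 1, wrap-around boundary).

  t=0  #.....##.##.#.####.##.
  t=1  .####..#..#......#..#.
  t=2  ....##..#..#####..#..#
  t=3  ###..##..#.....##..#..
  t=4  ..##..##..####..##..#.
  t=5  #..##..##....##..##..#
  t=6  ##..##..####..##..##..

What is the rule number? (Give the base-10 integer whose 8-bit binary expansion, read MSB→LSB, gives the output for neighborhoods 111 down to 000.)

81

  [7] ### => .  t=0,i=15
  [6] ##. => #  t=0,i=7
  [5] #.# => .  t=0,i=8
  [4] #.. => #  t=0,i=1
  [3] .## => .  t=0,i=6
  [2] .#. => .  t=0,i=0
  [1] ..# => .  t=0,i=5
  [0] ... => #  t=0,i=2
  bits 01010001 = 81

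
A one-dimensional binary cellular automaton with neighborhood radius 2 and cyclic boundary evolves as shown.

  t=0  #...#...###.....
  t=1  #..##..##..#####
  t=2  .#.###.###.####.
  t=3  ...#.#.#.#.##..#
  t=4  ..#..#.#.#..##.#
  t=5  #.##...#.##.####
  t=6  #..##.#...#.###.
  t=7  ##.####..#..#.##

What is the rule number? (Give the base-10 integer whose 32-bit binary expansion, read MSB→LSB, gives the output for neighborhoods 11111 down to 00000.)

2813440735

  nb #####: next=#  (t=1,i=13, bit31=1)
  nb ####.: next=.  (t=1,i=15, bit30=0)
  nb ###.#: next=#  (t=2,i=5, bit29=1)
  nb ###..: next=.  (t=0,i=10, bit28=0)
  nb ##.##: next=.  (t=2,i=6, bit27=0)
  nb ##.#.: next=#  (t=4,i=14, bit26=1)
  nb ##..#: next=#  (t=1,i=1, bit25=1)
  nb ##...: next=#  (t=0,i=11, bit24=1)
  nb #.###: next=#  (t=2,i=3, bit23=1)
  nb #.##.: next=.  (t=3,i=11, bit22=0)
  nb #.#.#: next=#  (t=3,i=5, bit21=1)
  nb #.#..: next=#  (t=4,i=9, bit20=1)
  nb #..##: next=.  (t=1,i=2, bit19=0)
  nb #..#.: next=.  (t=2,i=0, bit18=0)
  nb #...#: next=.  (t=0,i=2, bit17=0)
  nb #....: next=#  (t=0,i=12, bit16=1)
  nb .####: next=#  (t=1,i=12, bit15=1)
  nb .###.: next=.  (t=0,i=9, bit14=0)
  nb .##.#: next=#  (t=4,i=13, bit13=1)
  nb .##..: next=#  (t=1,i=4, bit12=1)
  nb .#.##: next=.  (t=2,i=2, bit11=0)
  nb .#.#.: next=.  (t=3,i=4, bit10=0)
  nb .#..#: next=#  (t=4,i=0, bit9=1)
  nb .#...: next=.  (t=0,i=1, bit8=0)
  nb ..###: next=#  (t=0,i=8, bit7=1)
  nb ..##.: next=#  (t=1,i=3, bit6=1)
  nb ..#.#: next=.  (t=2,i=1, bit5=0)
  nb ..#..: next=#  (t=0,i=0, bit4=1)
  nb ...##: next=#  (t=0,i=7, bit3=1)
  nb ...#.: next=#  (t=0,i=3, bit2=1)
  nb ....#: next=#  (t=0,i=14, bit1=1)
  nb .....: next=#  (t=0,i=13, bit0=1)
  bits 10100111101100011011001011011111 = 2813440735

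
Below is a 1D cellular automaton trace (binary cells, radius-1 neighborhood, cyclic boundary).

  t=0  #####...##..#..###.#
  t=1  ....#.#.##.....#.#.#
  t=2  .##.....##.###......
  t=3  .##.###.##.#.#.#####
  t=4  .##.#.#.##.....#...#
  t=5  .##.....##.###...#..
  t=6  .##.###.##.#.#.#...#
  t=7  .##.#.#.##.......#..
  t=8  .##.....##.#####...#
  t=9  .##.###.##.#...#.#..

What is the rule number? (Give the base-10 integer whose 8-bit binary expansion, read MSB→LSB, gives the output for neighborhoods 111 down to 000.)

  [7] ### => .  t=0,i=0
  [6] ##. => #  t=0,i=4
  [5] #.# => .  t=0,i=18
  [4] #.. => .  t=0,i=5
  [3] .## => #  t=0,i=8
  [2] .#. => .  t=0,i=12
  [1] ..# => .  t=0,i=7
  [0] ... => #  t=0,i=6
  bits 01001001 = 73

73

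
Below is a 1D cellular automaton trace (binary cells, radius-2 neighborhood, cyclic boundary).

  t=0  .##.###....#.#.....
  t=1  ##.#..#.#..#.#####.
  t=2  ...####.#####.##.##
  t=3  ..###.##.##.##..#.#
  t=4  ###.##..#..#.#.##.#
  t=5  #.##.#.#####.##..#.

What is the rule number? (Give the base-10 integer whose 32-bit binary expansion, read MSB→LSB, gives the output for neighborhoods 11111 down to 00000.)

  nb #####: next=#  (t=1,i=15, bit31=1)
  nb ####.: next=.  (t=1,i=16, bit30=0)
  nb ###.#: next=#  (t=1,i=17, bit29=1)
  nb ###..: next=#  (t=0,i=6, bit28=1)
  nb ##.##: next=#  (t=0,i=3, bit27=1)
  nb ##.#.: next=.  (t=1,i=2, bit26=0)
  nb ##..#: next=.  (t=3,i=14, bit25=0)
  nb ##...: next=.  (t=0,i=7, bit24=0)
  nb #.###: next=.  (t=0,i=4, bit23=0)
  nb #.##.: next=.  (t=1,i=0, bit22=0)
  nb #.#.#: next=#  (t=4,i=13, bit21=1)
  nb #.#..: next=#  (t=0,i=13, bit20=1)
  nb #..##: next=#  (t=3,i=1, bit19=1)
  nb #..#.: next=#  (t=1,i=5, bit18=1)
  nb #...#: next=.  (t=2,i=1, bit17=0)
  nb #....: next=#  (t=0,i=8, bit16=1)
  nb .####: next=#  (t=1,i=14, bit15=1)
  nb .###.: next=.  (t=0,i=5, bit14=0)
  nb .##.#: next=.  (t=0,i=2, bit13=0)
  nb .##..: next=#  (t=2,i=18, bit12=1)
  nb .#.##: next=#  (t=1,i=12, bit11=1)
  nb .#.#.: next=.  (t=0,i=12, bit10=0)
  nb .#..#: next=#  (t=1,i=4, bit9=1)
  nb .#...: next=#  (t=0,i=14, bit8=1)
  nb ..###: next=#  (t=2,i=3, bit7=1)
  nb ..##.: next=#  (t=0,i=1, bit6=1)
  nb ..#.#: next=#  (t=0,i=11, bit5=1)
  nb ..#..: next=#  (t=4,i=8, bit4=1)
  nb ...##: next=#  (t=0,i=0, bit3=1)
  nb ...#.: next=.  (t=0,i=10, bit2=0)
  nb ....#: next=.  (t=0,i=9, bit1=0)
  nb .....: next=#  (t=0,i=16, bit0=1)
  bits 10111000001111011001101111111001 = 3091045369

3091045369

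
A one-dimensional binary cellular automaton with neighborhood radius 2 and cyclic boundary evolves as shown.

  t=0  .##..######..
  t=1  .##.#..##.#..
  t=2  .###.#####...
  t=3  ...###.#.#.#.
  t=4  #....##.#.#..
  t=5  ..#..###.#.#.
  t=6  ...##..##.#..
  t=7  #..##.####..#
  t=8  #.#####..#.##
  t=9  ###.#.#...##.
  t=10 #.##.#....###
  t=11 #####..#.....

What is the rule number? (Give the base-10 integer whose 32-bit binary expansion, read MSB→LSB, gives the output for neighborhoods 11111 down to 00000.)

3167305281

  #####|#  b31=1 t=0,i=7
  ####.|.  b30=0 t=0,i=9
  ###.#|#  b29=1 t=2,i=3
  ###..|#  b28=1 t=0,i=10
  ##.##|#  b27=1 t=2,i=4
  ##.#.|#  b26=1 t=1,i=3
  ##..#|.  b25=0 t=0,i=3
  ##...|.  b24=0 t=0,i=11
  #.###|#  b23=1 t=2,i=5
  #.##.|#  b22=1 t=10,i=2
  #.#.#|.  b21=0 t=3,i=7
  #.#..|.  b20=0 t=1,i=4
  #..##|#  b19=1 t=0,i=4
  #..#.|.  b18=0 t=4,i=12
  #...#|.  b17=0 t=0,i=12
  #....|#  b16=1 t=2,i=11
  .####|.  b15=0 t=0,i=6
  .###.|.  b14=0 t=2,i=2
  .##.#|#  b13=1 t=1,i=2
  .##..|#  b12=1 t=0,i=2
  .#.##|#  b11=1 t=8,i=10
  .#.#.|#  b10=1 t=3,i=8
  .#..#|#  b9=1 t=1,i=5
  .#...|.  b8=0 t=1,i=11
  ..###|.  b7=0 t=0,i=5
  ..##.|#  b6=1 t=0,i=1
  ..#.#|.  b5=0 t=8,i=9
  ..#..|.  b4=0 t=4,i=0
  ...##|.  b3=0 t=0,i=0
  ...#.|.  b2=0 t=5,i=1
  ....#|.  b1=0 t=2,i=12
  .....|#  b0=1 t=6,i=0
  bits 10111100110010010011111001000001 = 3167305281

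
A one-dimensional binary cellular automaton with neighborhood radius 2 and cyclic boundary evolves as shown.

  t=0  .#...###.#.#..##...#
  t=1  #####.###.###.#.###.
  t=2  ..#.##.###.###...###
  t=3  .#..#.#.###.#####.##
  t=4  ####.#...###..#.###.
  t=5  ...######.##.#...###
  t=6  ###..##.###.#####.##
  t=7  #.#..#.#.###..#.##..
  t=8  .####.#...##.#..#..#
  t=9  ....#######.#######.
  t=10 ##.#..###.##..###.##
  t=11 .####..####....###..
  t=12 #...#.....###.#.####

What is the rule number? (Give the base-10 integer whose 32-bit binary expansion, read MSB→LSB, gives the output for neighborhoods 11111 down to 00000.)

3176613725

  ##### -> #   bit 31 = 1  t=1,i=2
  ####. -> .   bit 30 = 0  t=1,i=3
  ###.# -> #   bit 29 = 1  t=0,i=7
  ###.. -> #   bit 28 = 1  t=2,i=13
  ##.## -> #   bit 27 = 1  t=1,i=5
  ##.#. -> #   bit 26 = 1  t=0,i=8
  ##..# -> .   bit 25 = 0  t=2,i=0
  ##... -> #   bit 24 = 1  t=0,i=16
  #.### -> .   bit 23 = 0  t=1,i=0
  #.##. -> #   bit 22 = 1  t=2,i=4
  #.#.# -> .   bit 21 = 0  t=0,i=9
  #.#.. -> #   bit 20 = 1  t=0,i=1
  #..## -> .   bit 19 = 0  t=0,i=13
  #..#. -> #   bit 18 = 1  t=2,i=1
  #...# -> #   bit 17 = 1  t=0,i=3
  #.... -> #   bit 16 = 1  t=9,i=0
  .#### -> .   bit 15 = 0  t=1,i=1
  .###. -> #   bit 14 = 1  t=0,i=6
  .##.# -> .   bit 13 = 0  t=2,i=5
  .##.. -> .   bit 12 = 0  t=0,i=15
  .#.## -> .   bit 11 = 0  t=1,i=15
  .#.#. -> #   bit 10 = 1  t=0,i=0
  .#..# -> #   bit 9 = 1  t=0,i=12
  .#... -> #   bit 8 = 1  t=0,i=2
  ..### -> .   bit 7 = 0  t=0,i=5
  ..##. -> #   bit 6 = 1  t=0,i=14
  ..#.# -> .   bit 5 = 0  t=0,i=19
  ..#.. -> #   bit 4 = 1  t=8,i=16
  ...## -> #   bit 3 = 1  t=0,i=4
  ...#. -> #   bit 2 = 1  t=0,i=18
  ....# -> .   bit 1 = 0  t=9,i=2
  ..... -> #   bit 0 = 1  t=9,i=1
  bits 10111101010101110100011101011101 = 3176613725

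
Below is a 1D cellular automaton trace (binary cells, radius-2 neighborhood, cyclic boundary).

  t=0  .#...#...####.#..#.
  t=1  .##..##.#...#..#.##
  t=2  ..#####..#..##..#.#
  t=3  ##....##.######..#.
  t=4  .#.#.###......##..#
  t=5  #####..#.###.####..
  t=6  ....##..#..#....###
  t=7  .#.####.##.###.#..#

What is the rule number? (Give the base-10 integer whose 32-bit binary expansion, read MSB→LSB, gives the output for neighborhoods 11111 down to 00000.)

841563993

  #####|.  b31=0 t=2,i=4
  ####.|.  b30=0 t=0,i=11
  ###.#|#  b29=1 t=0,i=12
  ###..|#  b28=1 t=2,i=6
  ##.##|.  b27=0 t=1,i=0
  ##.#.|.  b26=0 t=0,i=13
  ##..#|#  b25=1 t=1,i=3
  ##...|.  b24=0 t=3,i=2
  #.###|.  b23=0 t=3,i=9
  #.##.|.  b22=0 t=1,i=1
  #.#.#|#  b21=1 t=4,i=1
  #.#..|.  b20=0 t=0,i=14
  #..##|#  b19=1 t=1,i=4
  #..#.|.  b18=0 t=0,i=0
  #...#|.  b17=0 t=0,i=3
  #....|#  b16=1 t=3,i=3
  .####|.  b15=0 t=0,i=10
  .###.|.  b14=0 t=4,i=6
  .##.#|#  b13=1 t=1,i=6
  .##..|#  b12=1 t=1,i=2
  .#.##|#  b11=1 t=1,i=16
  .#.#.|#  b10=1 t=2,i=17
  .#..#|#  b9=1 t=0,i=15
  .#...|#  b8=1 t=0,i=2
  ..###|.  b7=0 t=0,i=9
  ..##.|#  b6=1 t=1,i=5
  ..#.#|.  b5=0 t=1,i=15
  ..#..|#  b4=1 t=0,i=1
  ...##|#  b3=1 t=0,i=8
  ...#.|.  b2=0 t=0,i=4
  ....#|.  b1=0 t=3,i=4
  .....|#  b0=1 t=4,i=10
  bits 00110010001010010011111101011001 = 841563993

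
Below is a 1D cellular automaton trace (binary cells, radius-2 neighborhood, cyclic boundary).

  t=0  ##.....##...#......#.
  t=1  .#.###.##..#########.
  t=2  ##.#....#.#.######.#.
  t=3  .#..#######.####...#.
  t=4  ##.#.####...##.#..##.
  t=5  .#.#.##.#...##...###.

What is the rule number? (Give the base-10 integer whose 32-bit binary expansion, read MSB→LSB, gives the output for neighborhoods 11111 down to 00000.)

  #####|#  b31=1 t=1,i=13
  ####.|.  b30=0 t=1,i=18
  ###.#|.  b29=0 t=1,i=5
  ###..|#  b28=1 t=1,i=19
  ##.##|.  b27=0 t=1,i=6
  ##.#.|.  b26=0 t=2,i=2
  ##..#|.  b25=0 t=1,i=9
  ##...|.  b24=0 t=0,i=2
  #.###|#  b23=1 t=1,i=3
  #.##.|.  b22=0 t=0,i=0
  #.#.#|#  b21=1 t=2,i=10
  #.#..|.  b20=0 t=2,i=3
  #..##|#  b19=1 t=1,i=10
  #..#.|#  b18=1 t=1,i=0
  #...#|.  b17=0 t=0,i=10
  #....|#  b16=1 t=0,i=3
  .####|#  b15=1 t=1,i=12
  .###.|.  b14=0 t=1,i=4
  .##.#|#  b13=1 t=2,i=1
  .##..|#  b12=1 t=0,i=1
  .#.##|.  b11=0 t=0,i=20
  .#.#.|#  b10=1 t=2,i=9
  .#..#|.  b9=0 t=3,i=2
  .#...|#  b8=1 t=0,i=13
  ..###|.  b7=0 t=1,i=11
  ..##.|#  b6=1 t=0,i=7
  ..#.#|#  b5=1 t=0,i=19
  ..#..|#  b4=1 t=0,i=12
  ...##|.  b3=0 t=0,i=6
  ...#.|#  b2=1 t=0,i=11
  ....#|#  b1=1 t=0,i=5
  .....|#  b0=1 t=0,i=4
  bits 10010000101011011011010101110111 = 2427303287

2427303287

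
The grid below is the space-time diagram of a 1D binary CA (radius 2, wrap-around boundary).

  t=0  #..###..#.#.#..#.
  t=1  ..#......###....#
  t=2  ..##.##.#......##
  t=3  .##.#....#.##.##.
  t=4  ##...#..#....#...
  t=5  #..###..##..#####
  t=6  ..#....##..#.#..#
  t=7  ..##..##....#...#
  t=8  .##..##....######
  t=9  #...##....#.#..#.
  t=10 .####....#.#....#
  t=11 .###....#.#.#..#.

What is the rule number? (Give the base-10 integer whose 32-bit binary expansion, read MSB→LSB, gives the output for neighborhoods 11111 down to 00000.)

  [31] ##### => .  t=5,i=14
  [30] ####. => #  t=5,i=16
  [29] ###.# => .  t=8,i=16
  [28] ###.. => .  t=0,i=5
  [27] ##.## => #  t=2,i=4
  [26] ##.#. => .  t=2,i=7
  [25] ##..# => .  t=0,i=6
  [24] ##... => .  t=1,i=12
  [23] #.### => #  t=10,i=1
  [22] #.##. => .  t=2,i=5
  [21] #.#.# => #  t=0,i=10
  [20] #.#.. => .  t=0,i=0
  [19] #..## => #  t=0,i=2
  [18] #..#. => .  t=0,i=7
  [17] #...# => #  t=4,i=3
  [16] #.... => .  t=1,i=4
  [15] .#### => #  t=5,i=13
  [14] .###. => .  t=0,i=4
  [13] .##.# => .  t=2,i=3
  [12] .##.. => .  t=2,i=16
  [11] .#.## => .  t=3,i=10
  [10] .#.#. => #  t=0,i=9
  [9] .#..# => .  t=0,i=1
  [8] .#... => #  t=1,i=3
  [7] ..### => .  t=0,i=3
  [6] ..##. => #  t=2,i=2
  [5] ..#.# => .  t=0,i=8
  [4] ..#.. => #  t=1,i=2
  [3] ...## => #  t=1,i=8
  [2] ...#. => #  t=1,i=15
  [1] ....# => .  t=1,i=7
  [0] ..... => #  t=1,i=5
  bits 01001000101010101000010101011101 = 1219134813

1219134813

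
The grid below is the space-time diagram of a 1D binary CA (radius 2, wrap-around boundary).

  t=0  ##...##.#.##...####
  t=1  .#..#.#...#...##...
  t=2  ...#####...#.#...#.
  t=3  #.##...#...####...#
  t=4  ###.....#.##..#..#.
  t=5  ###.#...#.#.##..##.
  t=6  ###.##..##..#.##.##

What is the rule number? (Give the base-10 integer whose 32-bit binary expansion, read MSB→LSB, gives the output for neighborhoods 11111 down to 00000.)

987588008

  [31] ##### => .  t=0,i=17
  [30] ####. => .  t=0,i=0
  [29] ###.# => #  t=5,i=2
  [28] ###.. => #  t=0,i=1
  [27] ##.## => #  t=3,i=1
  [26] ##.#. => .  t=0,i=7
  [25] ##..# => #  t=4,i=12
  [24] ##... => .  t=0,i=2
  [23] #.### => #  t=4,i=0
  [22] #.##. => #  t=0,i=10
  [21] #.#.# => .  t=0,i=8
  [20] #.#.. => #  t=1,i=6
  [19] #..## => #  t=5,i=15
  [18] #..#. => #  t=1,i=3
  [17] #...# => .  t=0,i=3
  [16] #.... => #  t=1,i=17
  [15] .#### => .  t=0,i=16
  [14] .###. => #  t=4,i=1
  [13] .##.# => #  t=0,i=6
  [12] .##.. => .  t=0,i=11
  [11] .#.## => .  t=0,i=9
  [10] .#.#. => #  t=1,i=5
  [9] .#..# => .  t=1,i=2
  [8] .#... => #  t=1,i=7
  [7] ..### => #  t=0,i=15
  [6] ..##. => .  t=0,i=5
  [5] ..#.# => #  t=1,i=4
  [4] ..#.. => .  t=1,i=1
  [3] ...## => #  t=0,i=4
  [2] ...#. => .  t=1,i=0
  [1] ....# => .  t=1,i=18
  [0] ..... => .  t=4,i=5
  bits 00111010110111010110010110101000 = 987588008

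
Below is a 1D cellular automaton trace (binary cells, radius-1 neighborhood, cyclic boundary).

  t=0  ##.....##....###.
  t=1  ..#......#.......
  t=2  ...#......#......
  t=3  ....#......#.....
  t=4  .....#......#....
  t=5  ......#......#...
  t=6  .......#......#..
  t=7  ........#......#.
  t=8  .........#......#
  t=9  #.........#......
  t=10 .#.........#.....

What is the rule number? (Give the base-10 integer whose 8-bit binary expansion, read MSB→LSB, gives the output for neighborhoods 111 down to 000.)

  ###|.  b7=0 t=0,i=14
  ##.|.  b6=0 t=0,i=1
  #.#|.  b5=0 t=0,i=16
  #..|#  b4=1 t=0,i=2
  .##|.  b3=0 t=0,i=0
  .#.|.  b2=0 t=1,i=2
  ..#|.  b1=0 t=0,i=6
  ...|.  b0=0 t=0,i=3
  bits 00010000 = 16

16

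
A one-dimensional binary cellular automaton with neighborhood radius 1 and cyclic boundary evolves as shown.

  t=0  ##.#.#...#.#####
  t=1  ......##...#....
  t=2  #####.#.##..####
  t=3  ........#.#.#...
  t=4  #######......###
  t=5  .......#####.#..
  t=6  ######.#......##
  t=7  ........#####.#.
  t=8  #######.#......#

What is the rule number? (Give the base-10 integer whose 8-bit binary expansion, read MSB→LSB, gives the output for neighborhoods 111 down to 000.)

25

  [7] ### => .  t=0,i=0
  [6] ##. => .  t=0,i=1
  [5] #.# => .  t=0,i=2
  [4] #.. => #  t=0,i=6
  [3] .## => #  t=0,i=11
  [2] .#. => .  t=0,i=3
  [1] ..# => .  t=0,i=8
  [0] ... => #  t=0,i=7
  bits 00011001 = 25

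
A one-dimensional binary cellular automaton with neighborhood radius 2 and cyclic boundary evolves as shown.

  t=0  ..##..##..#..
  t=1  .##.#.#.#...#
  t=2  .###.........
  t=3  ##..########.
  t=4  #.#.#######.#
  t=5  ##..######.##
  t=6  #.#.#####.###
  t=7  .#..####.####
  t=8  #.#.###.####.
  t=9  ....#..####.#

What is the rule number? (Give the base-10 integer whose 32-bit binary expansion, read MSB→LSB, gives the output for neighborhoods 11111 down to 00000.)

  [31] ##### => #  t=3,i=6
  [30] ####. => #  t=3,i=10
  [29] ###.# => .  t=3,i=11
  [28] ###.. => .  t=2,i=3
  [27] ##.## => #  t=3,i=12
  [26] ##.#. => #  t=1,i=3
  [25] ##..# => #  t=0,i=4
  [24] ##... => #  t=2,i=4
  [23] #.### => #  t=4,i=4
  [22] #.##. => #  t=1,i=1
  [21] #.#.# => .  t=1,i=4
  [20] #.#.. => .  t=1,i=8
  [19] #..## => .  t=0,i=5
  [18] #..#. => .  t=0,i=9
  [17] #...# => .  t=1,i=10
  [16] #.... => #  t=0,i=12
  [15] .#### => #  t=3,i=5
  [14] .###. => .  t=2,i=2
  [13] .##.# => #  t=1,i=2
  [12] .##.. => .  t=0,i=3
  [11] .#.## => .  t=1,i=0
  [10] .#.#. => .  t=1,i=5
  [9] .#..# => #  t=7,i=2
  [8] .#... => .  t=0,i=11
  [7] ..### => #  t=2,i=1
  [6] ..##. => #  t=0,i=2
  [5] ..#.# => .  t=1,i=12
  [4] ..#.. => .  t=0,i=10
  [3] ...## => #  t=0,i=1
  [2] ...#. => .  t=1,i=11
  [1] ....# => .  t=0,i=0
  [0] ..... => #  t=2,i=6
  bits 11001111110000011010001011001001 = 3485573833

3485573833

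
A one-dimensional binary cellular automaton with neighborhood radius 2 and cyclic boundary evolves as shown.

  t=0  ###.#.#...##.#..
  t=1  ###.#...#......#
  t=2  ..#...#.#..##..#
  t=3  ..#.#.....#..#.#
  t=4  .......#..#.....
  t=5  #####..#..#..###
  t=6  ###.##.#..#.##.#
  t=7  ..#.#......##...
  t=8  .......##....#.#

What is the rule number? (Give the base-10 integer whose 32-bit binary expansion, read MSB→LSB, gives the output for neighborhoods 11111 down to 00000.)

3010087057

  nb #####: next=#  (t=5,i=0, bit31=1)
  nb ####.: next=.  (t=1,i=1, bit30=0)
  nb ###.#: next=#  (t=0,i=2, bit29=1)
  nb ###..: next=#  (t=5,i=4, bit28=1)
  nb ##.##: next=.  (t=6,i=3, bit27=0)
  nb ##.#.: next=.  (t=0,i=3, bit26=0)
  nb ##..#: next=#  (t=2,i=13, bit25=1)
  nb ##...: next=#  (t=7,i=13, bit24=1)
  nb #.###: next=.  (t=6,i=15, bit23=0)
  nb #.##.: next=#  (t=6,i=4, bit22=1)
  nb #.#.#: next=#  (t=0,i=4, bit21=1)
  nb #.#..: next=.  (t=0,i=6, bit20=0)
  nb #..##: next=#  (t=0,i=15, bit19=1)
  nb #..#.: next=.  (t=2,i=1, bit18=0)
  nb #...#: next=#  (t=0,i=8, bit17=1)
  nb #....: next=.  (t=1,i=10, bit16=0)
  nb .####: next=.  (t=1,i=0, bit15=0)
  nb .###.: next=#  (t=0,i=1, bit14=1)
  nb .##.#: next=.  (t=0,i=11, bit13=0)
  nb .##..: next=.  (t=2,i=12, bit12=0)
  nb .#.##: next=#  (t=6,i=11, bit11=1)
  nb .#.#.: next=.  (t=0,i=5, bit10=0)
  nb .#..#: next=.  (t=0,i=14, bit9=0)
  nb .#...: next=.  (t=0,i=7, bit8=0)
  nb ..###: next=#  (t=0,i=0, bit7=1)
  nb ..##.: next=.  (t=0,i=10, bit6=0)
  nb ..#.#: next=.  (t=2,i=6, bit5=0)
  nb ..#..: next=#  (t=1,i=8, bit4=1)
  nb ...##: next=.  (t=0,i=9, bit3=0)
  nb ...#.: next=.  (t=1,i=7, bit2=0)
  nb ....#: next=.  (t=1,i=13, bit1=0)
  nb .....: next=#  (t=1,i=11, bit0=1)
  bits 10110011011010100100100010010001 = 3010087057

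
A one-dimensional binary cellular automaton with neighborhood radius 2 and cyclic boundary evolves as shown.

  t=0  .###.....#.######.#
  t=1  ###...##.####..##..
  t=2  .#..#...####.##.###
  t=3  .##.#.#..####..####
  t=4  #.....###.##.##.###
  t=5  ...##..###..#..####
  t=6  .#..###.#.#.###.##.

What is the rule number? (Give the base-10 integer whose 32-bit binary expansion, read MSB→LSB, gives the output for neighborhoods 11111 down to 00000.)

  #####|.  b31=0 t=0,i=13
  ####.|#  b30=1 t=0,i=15
  ###.#|#  b29=1 t=0,i=16
  ###..|.  b28=0 t=0,i=3
  ##.##|#  b27=1 t=1,i=8
  ##.#.|.  b26=0 t=0,i=17
  ##..#|#  b25=1 t=1,i=13
  ##...|.  b24=0 t=0,i=4
  #.###|#  b23=1 t=0,i=1
  #.##.|.  b22=0 t=2,i=13
  #.#.#|.  b21=0 t=0,i=18
  #.#..|#  b20=1 t=2,i=1
  #..##|#  b19=1 t=1,i=14
  #..#.|.  b18=0 t=2,i=3
  #...#|#  b17=1 t=1,i=4
  #....|.  b16=0 t=0,i=5
  .####|#  b15=1 t=0,i=12
  .###.|#  b14=1 t=0,i=2
  .##.#|.  b13=0 t=1,i=7
  .##..|#  b12=1 t=1,i=16
  .#.##|#  b11=1 t=0,i=0
  .#.#.|.  b10=0 t=3,i=5
  .#..#|#  b9=1 t=2,i=2
  .#...|.  b8=0 t=2,i=5
  ..###|.  b7=0 t=1,i=0
  ..##.|.  b6=0 t=1,i=6
  ..#.#|#  b5=1 t=0,i=9
  ..#..|#  b4=1 t=2,i=4
  ...##|.  b3=0 t=1,i=5
  ...#.|.  b2=0 t=0,i=8
  ....#|#  b1=1 t=0,i=7
  .....|#  b0=1 t=0,i=6
  bits 01101010100110101101101000110011 = 1788533299

1788533299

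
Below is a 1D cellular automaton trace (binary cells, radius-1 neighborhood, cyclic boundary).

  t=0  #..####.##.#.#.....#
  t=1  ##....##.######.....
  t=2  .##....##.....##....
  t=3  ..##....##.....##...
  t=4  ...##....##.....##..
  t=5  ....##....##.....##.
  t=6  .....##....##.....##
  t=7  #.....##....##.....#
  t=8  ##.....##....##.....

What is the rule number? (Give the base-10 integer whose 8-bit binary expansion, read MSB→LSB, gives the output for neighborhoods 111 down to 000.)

  [7] ### => .  t=0,i=4
  [6] ##. => #  t=0,i=0
  [5] #.# => #  t=0,i=7
  [4] #.. => #  t=0,i=1
  [3] .## => .  t=0,i=3
  [2] .#. => #  t=0,i=11
  [1] ..# => .  t=0,i=2
  [0] ... => .  t=0,i=15
  bits 01110100 = 116

116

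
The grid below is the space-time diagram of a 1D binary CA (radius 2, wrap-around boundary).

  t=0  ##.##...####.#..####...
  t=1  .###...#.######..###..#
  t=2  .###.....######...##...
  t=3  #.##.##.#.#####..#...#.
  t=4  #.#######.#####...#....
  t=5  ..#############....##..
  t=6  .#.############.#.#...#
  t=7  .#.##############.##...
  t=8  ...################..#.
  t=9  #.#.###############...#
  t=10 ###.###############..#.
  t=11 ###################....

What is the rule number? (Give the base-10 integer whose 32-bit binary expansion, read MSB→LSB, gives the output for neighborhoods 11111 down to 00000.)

  nb #####: next=#  (t=1,i=11, bit31=1)
  nb ####.: next=#  (t=0,i=10, bit30=1)
  nb ###.#: next=#  (t=0,i=11, bit29=1)
  nb ###..: next=#  (t=0,i=19, bit28=1)
  nb ##.##: next=#  (t=0,i=2, bit27=1)
  nb ##.#.: next=#  (t=0,i=12, bit26=1)
  nb ##..#: next=.  (t=1,i=15, bit25=0)
  nb ##...: next=.  (t=0,i=5, bit24=0)
  nb #.###: next=#  (t=1,i=1, bit23=1)
  nb #.##.: next=#  (t=0,i=3, bit22=1)
  nb #.#.#: next=#  (t=3,i=0, bit21=1)
  nb #.#..: next=#  (t=0,i=13, bit20=1)
  nb #..##: next=.  (t=0,i=15, bit19=0)
  nb #..#.: next=.  (t=1,i=21, bit18=0)
  nb #...#: next=.  (t=0,i=6, bit17=0)
  nb #....: next=#  (t=2,i=5, bit16=1)
  nb .####: next=#  (t=0,i=9, bit15=1)
  nb .###.: next=#  (t=1,i=2, bit14=1)
  nb .##.#: next=#  (t=0,i=1, bit13=1)
  nb .##..: next=.  (t=0,i=4, bit12=0)
  nb .#.##: next=.  (t=1,i=0, bit11=0)
  nb .#.#.: next=.  (t=3,i=22, bit10=0)
  nb .#..#: next=#  (t=0,i=14, bit9=1)
  nb .#...: next=#  (t=3,i=18, bit8=1)
  nb ..###: next=.  (t=0,i=8, bit7=0)
  nb ..##.: next=.  (t=0,i=0, bit6=0)
  nb ..#.#: next=.  (t=1,i=7, bit5=0)
  nb ..#..: next=.  (t=3,i=17, bit4=0)
  nb ...##: next=#  (t=0,i=7, bit3=1)
  nb ...#.: next=.  (t=1,i=6, bit2=0)
  nb ....#: next=.  (t=2,i=7, bit1=0)
  nb .....: next=#  (t=2,i=6, bit0=1)
  bits 11111100111100011110001100001001 = 4243710729

4243710729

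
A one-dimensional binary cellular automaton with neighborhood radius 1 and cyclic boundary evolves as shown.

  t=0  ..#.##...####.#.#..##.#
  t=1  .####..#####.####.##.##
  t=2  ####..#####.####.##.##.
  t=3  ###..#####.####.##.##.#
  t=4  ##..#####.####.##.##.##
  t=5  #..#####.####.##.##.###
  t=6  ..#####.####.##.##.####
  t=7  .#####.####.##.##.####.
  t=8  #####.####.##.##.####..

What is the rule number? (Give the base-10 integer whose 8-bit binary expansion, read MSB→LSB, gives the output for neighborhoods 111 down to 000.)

175

  ### -> #   bit 7 = 1  t=0,i=10
  ##. -> .   bit 6 = 0  t=0,i=5
  #.# -> #   bit 5 = 1  t=0,i=3
  #.. -> .   bit 4 = 0  t=0,i=0
  .## -> #   bit 3 = 1  t=0,i=4
  .#. -> #   bit 2 = 1  t=0,i=2
  ..# -> #   bit 1 = 1  t=0,i=1
  ... -> #   bit 0 = 1  t=0,i=7
  bits 10101111 = 175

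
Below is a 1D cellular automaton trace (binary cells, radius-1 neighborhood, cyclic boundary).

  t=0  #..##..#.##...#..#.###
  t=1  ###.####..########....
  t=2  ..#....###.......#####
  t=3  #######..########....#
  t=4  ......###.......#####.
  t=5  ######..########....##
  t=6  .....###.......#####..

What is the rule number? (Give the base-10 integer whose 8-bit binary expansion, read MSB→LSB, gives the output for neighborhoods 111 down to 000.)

  ### -> .   bit 7 = 0  t=0,i=20
  ##. -> #   bit 6 = 1  t=0,i=0
  #.# -> .   bit 5 = 0  t=0,i=8
  #.. -> #   bit 4 = 1  t=0,i=1
  .## -> .   bit 3 = 0  t=0,i=3
  .#. -> #   bit 2 = 1  t=0,i=7
  ..# -> #   bit 1 = 1  t=0,i=2
  ... -> #   bit 0 = 1  t=0,i=12
  bits 01010111 = 87

87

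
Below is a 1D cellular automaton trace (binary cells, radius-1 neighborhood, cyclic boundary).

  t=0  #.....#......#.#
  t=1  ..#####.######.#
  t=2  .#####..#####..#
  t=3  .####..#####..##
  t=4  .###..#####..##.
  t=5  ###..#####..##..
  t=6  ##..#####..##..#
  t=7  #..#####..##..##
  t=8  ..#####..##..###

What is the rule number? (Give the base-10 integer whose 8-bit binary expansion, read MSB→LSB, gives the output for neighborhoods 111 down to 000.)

143

  ### -> #   bit 7 = 1  t=1,i=3
  ##. -> .   bit 6 = 0  t=0,i=0
  #.# -> .   bit 5 = 0  t=0,i=14
  #.. -> .   bit 4 = 0  t=0,i=1
  .## -> #   bit 3 = 1  t=0,i=15
  .#. -> #   bit 2 = 1  t=0,i=6
  ..# -> #   bit 1 = 1  t=0,i=5
  ... -> #   bit 0 = 1  t=0,i=2
  bits 10001111 = 143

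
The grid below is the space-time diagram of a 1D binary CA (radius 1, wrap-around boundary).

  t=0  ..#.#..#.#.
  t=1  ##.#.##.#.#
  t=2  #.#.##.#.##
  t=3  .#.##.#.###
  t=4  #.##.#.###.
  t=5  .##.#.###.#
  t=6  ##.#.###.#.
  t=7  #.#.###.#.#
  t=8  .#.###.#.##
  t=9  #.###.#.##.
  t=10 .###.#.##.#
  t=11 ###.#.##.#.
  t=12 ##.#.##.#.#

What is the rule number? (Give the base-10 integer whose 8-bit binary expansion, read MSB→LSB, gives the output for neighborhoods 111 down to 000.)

187

  ### -> #   bit 7 = 1  t=1,i=0
  ##. -> .   bit 6 = 0  t=1,i=1
  #.# -> #   bit 5 = 1  t=0,i=3
  #.. -> #   bit 4 = 1  t=0,i=5
  .## -> #   bit 3 = 1  t=1,i=5
  .#. -> .   bit 2 = 0  t=0,i=2
  ..# -> #   bit 1 = 1  t=0,i=1
  ... -> #   bit 0 = 1  t=0,i=0
  bits 10111011 = 187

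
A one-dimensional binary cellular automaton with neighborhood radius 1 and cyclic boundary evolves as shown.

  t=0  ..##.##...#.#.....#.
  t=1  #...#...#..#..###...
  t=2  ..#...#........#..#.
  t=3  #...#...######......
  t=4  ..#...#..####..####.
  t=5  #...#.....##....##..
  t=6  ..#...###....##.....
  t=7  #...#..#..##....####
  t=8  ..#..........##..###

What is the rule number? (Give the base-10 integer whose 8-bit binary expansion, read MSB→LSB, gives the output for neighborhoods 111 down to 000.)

  ### -> #   bit 7 = 1  t=1,i=15
  ##. -> .   bit 6 = 0  t=0,i=3
  #.# -> #   bit 5 = 1  t=0,i=4
  #.. -> .   bit 4 = 0  t=0,i=7
  .## -> .   bit 3 = 0  t=0,i=2
  .#. -> .   bit 2 = 0  t=0,i=10
  ..# -> .   bit 1 = 0  t=0,i=1
  ... -> #   bit 0 = 1  t=0,i=0
  bits 10100001 = 161

161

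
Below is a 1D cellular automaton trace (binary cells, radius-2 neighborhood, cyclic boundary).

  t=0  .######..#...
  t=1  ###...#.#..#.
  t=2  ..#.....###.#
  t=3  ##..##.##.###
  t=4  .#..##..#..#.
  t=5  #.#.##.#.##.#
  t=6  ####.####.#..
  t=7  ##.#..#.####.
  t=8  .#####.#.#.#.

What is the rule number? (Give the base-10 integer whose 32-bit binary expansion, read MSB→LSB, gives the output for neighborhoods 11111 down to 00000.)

  #####|.  b31=0 t=0,i=3
  ####.|.  b30=0 t=0,i=5
  ###.#|#  b29=1 t=2,i=10
  ###..|#  b28=1 t=0,i=6
  ##.##|.  b27=0 t=3,i=6
  ##.#.|#  b26=1 t=2,i=11
  ##..#|.  b25=0 t=0,i=7
  ##...|.  b24=0 t=1,i=3
  #.###|.  b23=0 t=1,i=0
  #.##.|.  b22=0 t=3,i=7
  #.#.#|#  b21=1 t=5,i=2
  #.#..|#  b20=1 t=1,i=8
  #..##|.  b19=0 t=3,i=3
  #..#.|#  b18=1 t=0,i=8
  #...#|.  b17=0 t=1,i=4
  #....|#  b16=1 t=0,i=11
  .####|#  b15=1 t=0,i=2
  .###.|.  b14=0 t=1,i=1
  .##.#|#  b13=1 t=3,i=5
  .##..|#  b12=1 t=4,i=5
  .#.##|#  b11=1 t=1,i=12
  .#.#.|.  b10=0 t=1,i=7
  .#..#|#  b9=1 t=1,i=9
  .#...|.  b8=0 t=0,i=10
  ..###|#  b7=1 t=0,i=1
  ..##.|#  b6=1 t=3,i=4
  ..#.#|.  b5=0 t=1,i=6
  ..#..|.  b4=0 t=0,i=9
  ...##|#  b3=1 t=0,i=0
  ...#.|.  b2=0 t=1,i=5
  ....#|.  b1=0 t=0,i=12
  .....|#  b0=1 t=2,i=5
  bits 00110100001101011011101011001001 = 875936457

875936457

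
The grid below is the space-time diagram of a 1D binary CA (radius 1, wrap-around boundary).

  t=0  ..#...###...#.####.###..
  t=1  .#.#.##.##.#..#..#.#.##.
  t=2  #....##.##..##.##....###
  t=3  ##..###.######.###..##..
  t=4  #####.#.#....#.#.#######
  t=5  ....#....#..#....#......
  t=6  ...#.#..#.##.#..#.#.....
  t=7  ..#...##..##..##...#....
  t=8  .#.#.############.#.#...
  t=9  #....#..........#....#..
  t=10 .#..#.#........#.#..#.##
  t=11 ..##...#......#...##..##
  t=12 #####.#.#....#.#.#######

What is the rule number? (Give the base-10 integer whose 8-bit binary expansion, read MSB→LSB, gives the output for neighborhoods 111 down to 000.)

  [7] ### => .  t=0,i=7
  [6] ##. => #  t=0,i=8
  [5] #.# => .  t=0,i=13
  [4] #.. => #  t=0,i=3
  [3] .## => #  t=0,i=6
  [2] .#. => .  t=0,i=2
  [1] ..# => #  t=0,i=1
  [0] ... => .  t=0,i=0
  bits 01011010 = 90

90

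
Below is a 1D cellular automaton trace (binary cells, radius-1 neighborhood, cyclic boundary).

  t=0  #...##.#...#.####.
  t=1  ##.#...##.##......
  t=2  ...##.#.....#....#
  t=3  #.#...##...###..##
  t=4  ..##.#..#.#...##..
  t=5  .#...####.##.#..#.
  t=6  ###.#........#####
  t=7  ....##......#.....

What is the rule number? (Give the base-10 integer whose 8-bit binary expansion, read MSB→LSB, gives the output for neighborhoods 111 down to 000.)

22

  [7] ### => .  t=0,i=14
  [6] ##. => .  t=0,i=5
  [5] #.# => .  t=0,i=6
  [4] #.. => #  t=0,i=1
  [3] .## => .  t=0,i=4
  [2] .#. => #  t=0,i=0
  [1] ..# => #  t=0,i=3
  [0] ... => .  t=0,i=2
  bits 00010110 = 22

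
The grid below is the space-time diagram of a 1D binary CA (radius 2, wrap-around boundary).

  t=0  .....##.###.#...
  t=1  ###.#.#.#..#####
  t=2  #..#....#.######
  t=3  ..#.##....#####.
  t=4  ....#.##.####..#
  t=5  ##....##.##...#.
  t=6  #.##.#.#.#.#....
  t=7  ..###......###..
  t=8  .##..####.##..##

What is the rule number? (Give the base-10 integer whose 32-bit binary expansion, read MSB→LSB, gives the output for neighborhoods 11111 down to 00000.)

2245894537

  [31] ##### => #  t=1,i=0
  [30] ####. => .  t=1,i=1
  [29] ###.# => .  t=0,i=10
  [28] ###.. => .  t=2,i=0
  [27] ##.## => .  t=0,i=7
  [26] ##.#. => #  t=0,i=11
  [25] ##..# => .  t=2,i=1
  [24] ##... => #  t=3,i=6
  [23] #.### => #  t=0,i=8
  [22] #.##. => #  t=3,i=4
  [21] #.#.# => .  t=1,i=4
  [20] #.#.. => #  t=0,i=12
  [19] #..## => #  t=1,i=10
  [18] #..#. => #  t=2,i=2
  [17] #...# => .  t=3,i=0
  [16] #.... => #  t=0,i=14
  [15] .#### => #  t=1,i=12
  [14] .###. => .  t=0,i=9
  [13] .##.# => #  t=0,i=6
  [12] .##.. => .  t=3,i=5
  [11] .#.## => .  t=2,i=9
  [10] .#.#. => .  t=1,i=5
  [9] .#..# => .  t=1,i=9
  [8] .#... => #  t=0,i=13
  [7] ..### => #  t=1,i=11
  [6] ..##. => .  t=0,i=5
  [5] ..#.# => .  t=2,i=8
  [4] ..#.. => .  t=2,i=3
  [3] ...## => #  t=0,i=4
  [2] ...#. => .  t=2,i=7
  [1] ....# => .  t=0,i=3
  [0] ..... => #  t=0,i=0
  bits 10000101110111011010000110001001 = 2245894537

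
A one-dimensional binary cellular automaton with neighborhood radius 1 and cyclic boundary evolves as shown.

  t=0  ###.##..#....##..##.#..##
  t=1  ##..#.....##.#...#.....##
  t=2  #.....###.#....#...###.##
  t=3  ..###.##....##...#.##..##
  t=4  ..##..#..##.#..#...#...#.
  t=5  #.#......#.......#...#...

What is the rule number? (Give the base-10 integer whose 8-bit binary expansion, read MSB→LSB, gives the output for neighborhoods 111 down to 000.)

  ###|#  b7=1 t=0,i=0
  ##.|.  b6=0 t=0,i=2
  #.#|.  b5=0 t=0,i=3
  #..|.  b4=0 t=0,i=6
  .##|#  b3=1 t=0,i=4
  .#.|.  b2=0 t=0,i=8
  ..#|.  b1=0 t=0,i=7
  ...|#  b0=1 t=0,i=10
  bits 10001001 = 137

137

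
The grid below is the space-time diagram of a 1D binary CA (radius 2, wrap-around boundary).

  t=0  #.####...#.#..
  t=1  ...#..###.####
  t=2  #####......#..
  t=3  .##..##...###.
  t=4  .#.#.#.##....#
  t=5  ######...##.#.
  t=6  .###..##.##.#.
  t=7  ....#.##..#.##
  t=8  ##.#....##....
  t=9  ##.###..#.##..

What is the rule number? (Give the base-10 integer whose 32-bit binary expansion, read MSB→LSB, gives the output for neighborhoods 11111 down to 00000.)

2201462612

  nb #####: next=#  (t=2,i=2, bit31=1)
  nb ####.: next=.  (t=0,i=4, bit30=0)
  nb ###.#: next=.  (t=1,i=8, bit29=0)
  nb ###..: next=.  (t=0,i=5, bit28=0)
  nb ##.##: next=.  (t=1,i=9, bit27=0)
  nb ##.#.: next=.  (t=5,i=11, bit26=0)
  nb ##..#: next=#  (t=3,i=3, bit25=1)
  nb ##...: next=#  (t=0,i=6, bit24=1)
  nb #.###: next=.  (t=0,i=2, bit23=0)
  nb #.##.: next=.  (t=4,i=7, bit22=0)
  nb #.#.#: next=#  (t=4,i=1, bit21=1)
  nb #.#..: next=#  (t=0,i=11, bit20=1)
  nb #..##: next=.  (t=1,i=5, bit19=0)
  nb #..#.: next=#  (t=0,i=13, bit18=1)
  nb #...#: next=#  (t=0,i=7, bit17=1)
  nb #....: next=#  (t=2,i=6, bit16=1)
  nb .####: next=#  (t=0,i=3, bit15=1)
  nb .###.: next=.  (t=1,i=7, bit14=0)
  nb .##.#: next=#  (t=5,i=10, bit13=1)
  nb .##..: next=.  (t=3,i=2, bit12=0)
  nb .#.##: next=.  (t=0,i=1, bit11=0)
  nb .#.#.: next=#  (t=0,i=10, bit10=1)
  nb .#..#: next=#  (t=0,i=12, bit9=1)
  nb .#...: next=#  (t=8,i=4, bit8=1)
  nb ..###: next=.  (t=1,i=6, bit7=0)
  nb ..##.: next=#  (t=3,i=1, bit6=1)
  nb ..#.#: next=.  (t=0,i=0, bit5=0)
  nb ..#..: next=#  (t=1,i=3, bit4=1)
  nb ...##: next=.  (t=3,i=9, bit3=0)
  nb ...#.: next=#  (t=0,i=8, bit2=1)
  nb ....#: next=.  (t=2,i=9, bit1=0)
  nb .....: next=.  (t=2,i=7, bit0=0)
  bits 10000011001101111010011101010100 = 2201462612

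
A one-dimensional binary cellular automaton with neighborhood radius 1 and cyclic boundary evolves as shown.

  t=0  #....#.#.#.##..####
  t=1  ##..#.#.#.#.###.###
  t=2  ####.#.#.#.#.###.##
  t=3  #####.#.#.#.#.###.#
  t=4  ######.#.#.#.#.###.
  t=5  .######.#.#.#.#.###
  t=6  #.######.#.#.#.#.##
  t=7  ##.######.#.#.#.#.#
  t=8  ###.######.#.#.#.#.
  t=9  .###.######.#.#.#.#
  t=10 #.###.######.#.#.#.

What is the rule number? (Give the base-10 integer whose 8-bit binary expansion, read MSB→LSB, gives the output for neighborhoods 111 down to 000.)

  ### -> #   bit 7 = 1  t=0,i=16
  ##. -> #   bit 6 = 1  t=0,i=0
  #.# -> #   bit 5 = 1  t=0,i=6
  #.. -> #   bit 4 = 1  t=0,i=1
  .## -> .   bit 3 = 0  t=0,i=11
  .#. -> .   bit 2 = 0  t=0,i=5
  ..# -> #   bit 1 = 1  t=0,i=4
  ... -> .   bit 0 = 0  t=0,i=2
  bits 11110010 = 242

242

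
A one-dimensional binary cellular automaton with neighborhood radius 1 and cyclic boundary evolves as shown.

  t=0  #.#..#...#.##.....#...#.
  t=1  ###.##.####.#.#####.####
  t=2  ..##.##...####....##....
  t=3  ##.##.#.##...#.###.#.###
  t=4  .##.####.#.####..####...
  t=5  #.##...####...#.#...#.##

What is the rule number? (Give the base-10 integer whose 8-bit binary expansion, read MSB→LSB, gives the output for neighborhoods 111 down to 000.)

  ###|.  b7=0 t=1,i=0
  ##.|#  b6=1 t=0,i=12
  #.#|#  b5=1 t=0,i=1
  #..|.  b4=0 t=0,i=3
  .##|.  b3=0 t=0,i=11
  .#.|#  b2=1 t=0,i=0
  ..#|#  b1=1 t=0,i=4
  ...|#  b0=1 t=0,i=7
  bits 01100111 = 103

103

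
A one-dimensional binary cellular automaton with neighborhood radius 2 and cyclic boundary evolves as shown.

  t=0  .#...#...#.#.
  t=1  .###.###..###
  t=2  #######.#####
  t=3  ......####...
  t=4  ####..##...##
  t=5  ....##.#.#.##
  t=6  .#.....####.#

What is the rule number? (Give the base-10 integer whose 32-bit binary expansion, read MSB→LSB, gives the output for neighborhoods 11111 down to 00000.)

716955537

  nb #####: next=.  (t=2,i=0, bit31=0)
  nb ####.: next=.  (t=2,i=5, bit30=0)
  nb ###.#: next=#  (t=1,i=3, bit29=1)
  nb ###..: next=.  (t=1,i=7, bit28=0)
  nb ##.##: next=#  (t=1,i=0, bit27=1)
  nb ##.#.: next=.  (t=5,i=6, bit26=0)
  nb ##..#: next=#  (t=1,i=8, bit25=1)
  nb ##...: next=.  (t=3,i=10, bit24=0)
  nb #.###: next=#  (t=1,i=1, bit23=1)
  nb #.##.: next=.  (t=5,i=11, bit22=0)
  nb #.#.#: next=#  (t=5,i=7, bit21=1)
  nb #.#..: next=#  (t=0,i=11, bit20=1)
  nb #..##: next=#  (t=1,i=9, bit19=1)
  nb #..#.: next=.  (t=0,i=0, bit18=0)
  nb #...#: next=#  (t=0,i=3, bit17=1)
  nb #....: next=#  (t=3,i=11, bit16=1)
  nb .####: next=#  (t=2,i=9, bit15=1)
  nb .###.: next=#  (t=1,i=2, bit14=1)
  nb .##.#: next=.  (t=5,i=5, bit13=0)
  nb .##..: next=#  (t=4,i=7, bit12=1)
  nb .#.##: next=#  (t=5,i=10, bit11=1)
  nb .#.#.: next=#  (t=0,i=10, bit10=1)
  nb .#..#: next=#  (t=0,i=12, bit9=1)
  nb .#...: next=#  (t=0,i=2, bit8=1)
  nb ..###: next=#  (t=1,i=10, bit7=1)
  nb ..##.: next=.  (t=4,i=6, bit6=0)
  nb ..#.#: next=.  (t=0,i=9, bit5=0)
  nb ..#..: next=#  (t=0,i=1, bit4=1)
  nb ...##: next=.  (t=3,i=5, bit3=0)
  nb ...#.: next=.  (t=0,i=4, bit2=0)
  nb ....#: next=.  (t=3,i=4, bit1=0)
  nb .....: next=#  (t=3,i=0, bit0=1)
  bits 00101010101110111101111110010001 = 716955537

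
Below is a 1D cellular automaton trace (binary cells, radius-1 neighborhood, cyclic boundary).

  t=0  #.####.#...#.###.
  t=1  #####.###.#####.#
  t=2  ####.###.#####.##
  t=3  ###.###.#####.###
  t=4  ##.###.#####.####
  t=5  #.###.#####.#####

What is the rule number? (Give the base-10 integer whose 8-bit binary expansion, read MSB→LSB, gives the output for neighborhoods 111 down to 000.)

190

  ###|#  b7=1 t=0,i=3
  ##.|.  b6=0 t=0,i=5
  #.#|#  b5=1 t=0,i=1
  #..|#  b4=1 t=0,i=8
  .##|#  b3=1 t=0,i=2
  .#.|#  b2=1 t=0,i=0
  ..#|#  b1=1 t=0,i=10
  ...|.  b0=0 t=0,i=9
  bits 10111110 = 190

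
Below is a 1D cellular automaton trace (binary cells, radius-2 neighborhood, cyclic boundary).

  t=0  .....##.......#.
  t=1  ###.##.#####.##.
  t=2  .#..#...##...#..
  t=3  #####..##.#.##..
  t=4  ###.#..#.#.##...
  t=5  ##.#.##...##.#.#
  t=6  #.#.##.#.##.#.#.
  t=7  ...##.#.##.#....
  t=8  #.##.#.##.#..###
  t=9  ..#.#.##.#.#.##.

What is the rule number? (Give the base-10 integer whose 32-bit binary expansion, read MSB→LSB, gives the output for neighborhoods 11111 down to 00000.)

2504379101

  [31] ##### => #  t=1,i=9
  [30] ####. => .  t=1,i=10
  [29] ###.# => .  t=1,i=2
  [28] ###.. => #  t=3,i=4
  [27] ##.## => .  t=1,i=3
  [26] ##.#. => #  t=3,i=9
  [25] ##..# => .  t=3,i=5
  [24] ##... => #  t=0,i=7
  [23] #.### => .  t=1,i=0
  [22] #.##. => #  t=1,i=4
  [21] #.#.# => .  t=3,i=10
  [20] #.#.. => .  t=4,i=4
  [19] #..## => .  t=3,i=6
  [18] #..#. => #  t=2,i=3
  [17] #...# => .  t=2,i=6
  [16] #.... => #  t=0,i=0
  [15] .#### => #  t=1,i=8
  [14] .###. => #  t=1,i=1
  [13] .##.# => .  t=1,i=5
  [12] .##.. => .  t=0,i=6
  [11] .#.## => #  t=3,i=11
  [10] .#.#. => .  t=4,i=8
  [9] .#..# => #  t=2,i=2
  [8] .#... => .  t=0,i=15
  [7] ..### => #  t=3,i=0
  [6] ..##. => #  t=0,i=5
  [5] ..#.# => .  t=4,i=7
  [4] ..#.. => #  t=0,i=14
  [3] ...## => #  t=0,i=4
  [2] ...#. => #  t=0,i=13
  [1] ....# => .  t=0,i=3
  [0] ..... => #  t=0,i=1
  bits 10010101010001011100101011011101 = 2504379101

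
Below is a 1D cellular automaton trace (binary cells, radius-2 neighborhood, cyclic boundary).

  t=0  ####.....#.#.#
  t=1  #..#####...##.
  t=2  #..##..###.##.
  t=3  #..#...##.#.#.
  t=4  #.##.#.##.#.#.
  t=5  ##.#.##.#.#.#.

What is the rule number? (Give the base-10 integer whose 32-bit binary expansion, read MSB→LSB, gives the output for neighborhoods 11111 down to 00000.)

  #####|.  b31=0 t=0,i=1
  ####.|.  b30=0 t=0,i=2
  ###.#|.  b29=0 t=2,i=9
  ###..|#  b28=1 t=0,i=3
  ##.##|#  b27=1 t=2,i=10
  ##.#.|.  b26=0 t=1,i=13
  ##..#|.  b25=0 t=2,i=5
  ##...|#  b24=1 t=0,i=4
  #.###|.  b23=0 t=0,i=13
  #.##.|.  b22=0 t=2,i=11
  #.#.#|#  b21=1 t=0,i=11
  #.#..|#  b20=1 t=1,i=0
  #..##|.  b19=0 t=1,i=2
  #..#.|#  b18=1 t=3,i=2
  #...#|#  b17=1 t=1,i=9
  #....|#  b16=1 t=0,i=5
  .####|#  b15=1 t=0,i=0
  .###.|#  b14=1 t=2,i=8
  .##.#|#  b13=1 t=1,i=12
  .##..|.  b12=0 t=2,i=4
  .#.##|#  b11=1 t=0,i=12
  .#.#.|.  b10=0 t=0,i=10
  .#..#|.  b9=0 t=1,i=1
  .#...|.  b8=0 t=3,i=4
  ..###|#  b7=1 t=1,i=3
  ..##.|#  b6=1 t=1,i=11
  ..#.#|.  b5=0 t=0,i=9
  ..#..|#  b4=1 t=3,i=3
  ...##|.  b3=0 t=1,i=10
  ...#.|.  b2=0 t=0,i=8
  ....#|#  b1=1 t=0,i=7
  .....|#  b0=1 t=0,i=6
  bits 00011001001101111110100011010011 = 423094483

423094483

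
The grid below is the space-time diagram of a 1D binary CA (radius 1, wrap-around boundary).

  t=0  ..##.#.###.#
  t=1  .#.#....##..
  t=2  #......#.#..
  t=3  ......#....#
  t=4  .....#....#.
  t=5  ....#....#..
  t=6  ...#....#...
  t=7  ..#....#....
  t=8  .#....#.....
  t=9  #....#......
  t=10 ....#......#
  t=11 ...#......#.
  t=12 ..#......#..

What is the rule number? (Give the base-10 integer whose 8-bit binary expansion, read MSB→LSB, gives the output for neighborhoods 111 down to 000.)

194

  ### -> #   bit 7 = 1  t=0,i=8
  ##. -> #   bit 6 = 1  t=0,i=3
  #.# -> .   bit 5 = 0  t=0,i=4
  #.. -> .   bit 4 = 0  t=0,i=0
  .## -> .   bit 3 = 0  t=0,i=2
  .#. -> .   bit 2 = 0  t=0,i=5
  ..# -> #   bit 1 = 1  t=0,i=1
  ... -> .   bit 0 = 0  t=1,i=5
  bits 11000010 = 194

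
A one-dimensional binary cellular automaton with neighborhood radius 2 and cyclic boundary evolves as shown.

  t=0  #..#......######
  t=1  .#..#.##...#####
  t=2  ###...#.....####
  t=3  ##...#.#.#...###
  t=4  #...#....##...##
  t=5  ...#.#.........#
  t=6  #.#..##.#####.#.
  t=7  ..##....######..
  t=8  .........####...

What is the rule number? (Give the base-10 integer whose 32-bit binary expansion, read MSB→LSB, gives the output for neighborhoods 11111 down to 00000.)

  nb #####: next=#  (t=0,i=12, bit31=1)
  nb ####.: next=#  (t=0,i=15, bit30=1)
  nb ###.#: next=#  (t=1,i=15, bit29=1)
  nb ###..: next=.  (t=0,i=0, bit28=0)
  nb ##.##: next=.  (t=6,i=7, bit27=0)
  nb ##.#.: next=#  (t=1,i=0, bit26=1)
  nb ##..#: next=#  (t=0,i=1, bit25=1)
  nb ##...: next=.  (t=1,i=8, bit24=0)
  nb #.###: next=#  (t=6,i=8, bit23=1)
  nb #.##.: next=#  (t=1,i=6, bit22=1)
  nb #.#.#: next=.  (t=3,i=7, bit21=0)
  nb #.#..: next=#  (t=1,i=1, bit20=1)
  nb #..##: next=.  (t=6,i=4, bit19=0)
  nb #..#.: next=.  (t=0,i=2, bit18=0)
  nb #...#: next=.  (t=1,i=9, bit17=0)
  nb #....: next=.  (t=0,i=5, bit16=0)
  nb .####: next=#  (t=0,i=11, bit15=1)
  nb .###.: next=#  (t=4,i=15, bit14=1)
  nb .##.#: next=.  (t=6,i=6, bit13=0)
  nb .##..: next=.  (t=1,i=7, bit12=0)
  nb .#.##: next=.  (t=1,i=5, bit11=0)
  nb .#.#.: next=.  (t=3,i=6, bit10=0)
  nb .#..#: next=#  (t=1,i=2, bit9=1)
  nb .#...: next=#  (t=0,i=4, bit8=1)
  nb ..###: next=.  (t=0,i=10, bit7=0)
  nb ..##.: next=.  (t=4,i=9, bit6=0)
  nb ..#.#: next=.  (t=1,i=4, bit5=0)
  nb ..#..: next=.  (t=0,i=3, bit4=0)
  nb ...##: next=.  (t=0,i=9, bit3=0)
  nb ...#.: next=#  (t=2,i=5, bit2=1)
  nb ....#: next=.  (t=0,i=8, bit1=0)
  nb .....: next=#  (t=0,i=6, bit0=1)
  bits 11100110110100001100001100000101 = 3872441093

3872441093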